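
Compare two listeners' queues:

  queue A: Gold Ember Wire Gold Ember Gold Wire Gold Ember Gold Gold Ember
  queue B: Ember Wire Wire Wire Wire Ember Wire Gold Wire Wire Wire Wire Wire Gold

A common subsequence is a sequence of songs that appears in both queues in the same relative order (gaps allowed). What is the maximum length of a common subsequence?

6

One common subsequence of length 6: Ember [2,1]; then Wire [3,5]; then Ember [5,6]; then Gold [6,8]; then Wire [7,13]; then Gold [11,14]. The LCS DP gives dp[12][14] = 6, so this is optimal.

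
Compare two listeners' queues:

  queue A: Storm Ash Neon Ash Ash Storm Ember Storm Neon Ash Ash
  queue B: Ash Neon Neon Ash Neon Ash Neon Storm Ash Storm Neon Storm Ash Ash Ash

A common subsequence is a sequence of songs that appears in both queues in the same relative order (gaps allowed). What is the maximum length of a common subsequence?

9

Pick Ash at queue A[2]=queue B[1] → Neon at queue A[3]=queue B[3] → Ash at queue A[4]=queue B[4] → Ash at queue A[5]=queue B[6] → Storm at queue A[6]=queue B[8] → Storm at queue A[8]=queue B[10] → Neon at queue A[9]=queue B[11] → Ash at queue A[10]=queue B[14] → Ash at queue A[11]=queue B[15]; all 9 songs appear in both, in order. The LCS DP gives dp[11][15] = 9, so this is optimal.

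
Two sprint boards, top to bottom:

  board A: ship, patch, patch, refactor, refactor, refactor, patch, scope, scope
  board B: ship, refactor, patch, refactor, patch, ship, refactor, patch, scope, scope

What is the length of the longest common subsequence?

Match ship [1,1], patch [2,3], patch [3,5], refactor [6,7], patch [7,8], scope [8,9], scope [9,10] — 7 tasks in the same relative order in both. dp[9][10] = 7 confirms this is the maximum.

7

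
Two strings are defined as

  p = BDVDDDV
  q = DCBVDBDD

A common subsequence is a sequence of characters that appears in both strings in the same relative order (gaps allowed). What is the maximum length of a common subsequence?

Taking B [1,3]; then V [3,4]; then D [4,5]; then D [5,7]; then D [6,8] gives a common subsequence of length 5. dp[7][8] = 5 confirms this is the maximum.

5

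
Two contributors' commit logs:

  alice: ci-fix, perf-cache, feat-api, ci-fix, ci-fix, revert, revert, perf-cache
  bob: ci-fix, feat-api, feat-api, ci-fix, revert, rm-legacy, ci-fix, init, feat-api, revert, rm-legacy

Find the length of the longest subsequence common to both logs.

Match ci-fix at alice[1]=bob[1], feat-api at alice[3]=bob[3], ci-fix at alice[4]=bob[4], ci-fix at alice[5]=bob[7], revert at alice[6]=bob[10] — 5 commits in the same relative order in both. The LCS DP gives dp[8][11] = 5, so this is optimal.

5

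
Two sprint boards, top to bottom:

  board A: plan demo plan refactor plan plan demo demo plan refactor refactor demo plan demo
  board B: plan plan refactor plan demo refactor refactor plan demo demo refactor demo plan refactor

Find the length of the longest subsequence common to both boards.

10

Pick plan at board A[1]=board B[1], then plan at board A[3]=board B[2], then refactor at board A[4]=board B[3], then plan at board A[5]=board B[4], then plan at board A[6]=board B[8], then demo at board A[7]=board B[9], then demo at board A[8]=board B[10], then refactor at board A[11]=board B[11], then demo at board A[12]=board B[12], then plan at board A[13]=board B[13]; all 10 tasks appear in both, in order, and the DP table's final entry dp[14][14] is also 10, so no common subsequence is longer.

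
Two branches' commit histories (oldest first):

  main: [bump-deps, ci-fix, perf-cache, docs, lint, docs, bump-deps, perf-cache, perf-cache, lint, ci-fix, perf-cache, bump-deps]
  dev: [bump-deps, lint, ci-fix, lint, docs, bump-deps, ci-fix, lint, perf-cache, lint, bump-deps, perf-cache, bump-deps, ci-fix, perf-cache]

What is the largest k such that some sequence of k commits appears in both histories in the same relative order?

Match bump-deps [1,1] → ci-fix [2,3] → lint [5,4] → docs [6,5] → bump-deps [7,6] → perf-cache [8,9] → perf-cache [9,12] → ci-fix [11,14] → perf-cache [12,15] — 9 commits in the same relative order in both. dp[13][15] = 9 confirms this is the maximum.

9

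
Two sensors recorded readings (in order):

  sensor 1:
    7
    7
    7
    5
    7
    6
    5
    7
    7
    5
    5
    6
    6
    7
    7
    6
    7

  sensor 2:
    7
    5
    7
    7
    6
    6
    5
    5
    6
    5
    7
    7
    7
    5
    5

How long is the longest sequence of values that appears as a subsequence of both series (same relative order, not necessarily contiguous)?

Taking 7 (sensor 1 #1, sensor 2 #1); then 7 (sensor 1 #2, sensor 2 #3); then 7 (sensor 1 #3, sensor 2 #4); then 5 (sensor 1 #4, sensor 2 #8); then 6 (sensor 1 #6, sensor 2 #9); then 5 (sensor 1 #7, sensor 2 #10); then 7 (sensor 1 #8, sensor 2 #12); then 7 (sensor 1 #9, sensor 2 #13); then 5 (sensor 1 #10, sensor 2 #14); then 5 (sensor 1 #11, sensor 2 #15) gives a common subsequence of length 10. dp[17][15] = 10 confirms this is the maximum.

10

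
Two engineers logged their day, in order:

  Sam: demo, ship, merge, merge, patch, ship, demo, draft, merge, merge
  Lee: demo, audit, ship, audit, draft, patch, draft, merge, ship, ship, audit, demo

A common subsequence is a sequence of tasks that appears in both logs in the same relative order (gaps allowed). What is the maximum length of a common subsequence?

Taking demo [1,1]; then ship [2,3]; then merge [3,8]; then ship [6,10]; then demo [7,12] gives a common subsequence of length 5. dp[10][12] = 5 confirms this is the maximum.

5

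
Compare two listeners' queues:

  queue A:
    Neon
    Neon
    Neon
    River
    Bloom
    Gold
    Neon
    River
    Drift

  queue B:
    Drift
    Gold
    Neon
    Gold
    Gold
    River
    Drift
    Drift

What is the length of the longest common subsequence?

4

Match Neon [1,3], Gold [6,5], River [8,6], Drift [9,8] — 4 songs in the same relative order in both. Since dp[9][8] = 4, nothing longer is possible.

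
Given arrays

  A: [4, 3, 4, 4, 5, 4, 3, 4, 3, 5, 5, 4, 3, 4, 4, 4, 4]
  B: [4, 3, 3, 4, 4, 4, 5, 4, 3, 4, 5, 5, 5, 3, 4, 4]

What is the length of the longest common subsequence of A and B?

13

One common subsequence of length 13: 4 [1,1], 3 [2,3], 4 [3,5], 4 [4,6], 5 [5,7], 4 [6,8], 3 [7,9], 4 [8,10], 5 [10,12], 5 [11,13], 3 [13,14], 4 [16,15], 4 [17,16]. dp[17][16] = 13 confirms this is the maximum.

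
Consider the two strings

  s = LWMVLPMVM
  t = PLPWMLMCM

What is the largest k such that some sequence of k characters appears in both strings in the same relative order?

6

Taking L (s #1, t #2), W (s #2, t #4), M (s #3, t #5), L (s #5, t #6), M (s #7, t #7), M (s #9, t #9) gives a common subsequence of length 6, and the DP table's final entry dp[9][9] is also 6, so no common subsequence is longer.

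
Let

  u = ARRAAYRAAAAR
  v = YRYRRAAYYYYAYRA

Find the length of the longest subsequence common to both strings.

Pick R (u #2, v #4), then R (u #3, v #5), then A (u #4, v #7), then A (u #5, v #12), then Y (u #6, v #13), then R (u #7, v #14), then A (u #11, v #15); all 7 characters appear in both, in order. dp[12][15] = 7 confirms this is the maximum.

7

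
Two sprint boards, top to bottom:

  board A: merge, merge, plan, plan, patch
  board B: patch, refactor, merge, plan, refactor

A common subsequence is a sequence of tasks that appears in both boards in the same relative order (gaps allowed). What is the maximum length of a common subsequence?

2

One common subsequence of length 2: merge [2,3], plan [3,4]. dp[5][5] = 2 confirms this is the maximum.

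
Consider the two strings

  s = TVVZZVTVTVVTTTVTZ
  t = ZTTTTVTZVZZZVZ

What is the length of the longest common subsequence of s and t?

8

Taking Z [5,1]; then T [7,2]; then T [9,3]; then T [12,4]; then T [13,5]; then T [14,7]; then V [15,13]; then Z [17,14] gives a common subsequence of length 8. dp[17][14] = 8 confirms this is the maximum.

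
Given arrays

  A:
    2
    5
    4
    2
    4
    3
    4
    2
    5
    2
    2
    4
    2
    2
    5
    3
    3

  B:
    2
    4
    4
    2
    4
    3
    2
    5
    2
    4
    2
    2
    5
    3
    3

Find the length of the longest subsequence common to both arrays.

14

Taking 2 [1,1], 4 [3,3], 2 [4,4], 4 [5,5], 3 [6,6], 2 [8,7], 5 [9,8], 2 [11,9], 4 [12,10], 2 [13,11], 2 [14,12], 5 [15,13], 3 [16,14], 3 [17,15] gives a common subsequence of length 14, and the DP table's final entry dp[17][15] is also 14, so no common subsequence is longer.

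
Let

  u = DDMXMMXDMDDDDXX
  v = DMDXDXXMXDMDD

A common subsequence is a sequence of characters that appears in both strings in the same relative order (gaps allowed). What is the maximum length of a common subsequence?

Pick D at u[1]=v[3] → D at u[2]=v[5] → X at u[4]=v[7] → M at u[6]=v[8] → X at u[7]=v[9] → D at u[8]=v[10] → M at u[9]=v[11] → D at u[12]=v[12] → D at u[13]=v[13]; all 9 characters appear in both, in order, and the DP table's final entry dp[15][13] is also 9, so no common subsequence is longer.

9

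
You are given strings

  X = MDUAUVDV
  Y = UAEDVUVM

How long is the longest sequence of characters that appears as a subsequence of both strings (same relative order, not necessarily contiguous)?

Let dp[i][j] be the LCS length of the first i characters of X and the first j characters of Y. dp[i][j] = dp[i-1][j-1]+1 when the i-th and j-th characters match, else max(dp[i-1][j], dp[i][j-1]).
    ·  U  A  E  D  V  U  V  M
 ·  0  0  0  0  0  0  0  0  0
 M  0  0  0  0  0  0  0  0  1
 D  0  0  0  0  1  1  1  1  1
 U  0  1  1  1  1  1  2  2  2
 A  0  1  2  2  2  2  2  2  2
 U  0  1  2  2  2  2  3  3  3
 V  0  1  2  2  2  3  3  4  4
 D  0  1  2  2  3  3  3  4  4
 V  0  1  2  2  3  4  4  4  4
dp[8][8] = 4. One LCS (by backtracking along matches): UAUV.

4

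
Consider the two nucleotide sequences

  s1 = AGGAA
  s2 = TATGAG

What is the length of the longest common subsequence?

3

Match A (s1 #1, s2 #2), G (s1 #2, s2 #4), G (s1 #3, s2 #6) — 3 bases in the same relative order in both. dp[5][6] = 3 confirms this is the maximum.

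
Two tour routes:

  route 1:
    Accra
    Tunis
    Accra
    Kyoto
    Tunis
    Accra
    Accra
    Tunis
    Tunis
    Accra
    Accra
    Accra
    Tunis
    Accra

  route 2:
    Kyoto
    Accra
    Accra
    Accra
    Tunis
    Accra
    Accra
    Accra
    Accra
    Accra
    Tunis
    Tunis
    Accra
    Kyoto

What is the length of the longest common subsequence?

Match Accra at route 1[1]=route 2[3]; then Accra at route 1[3]=route 2[4]; then Tunis at route 1[5]=route 2[5]; then Accra at route 1[6]=route 2[6]; then Accra at route 1[7]=route 2[7]; then Accra at route 1[10]=route 2[8]; then Accra at route 1[11]=route 2[9]; then Accra at route 1[12]=route 2[10]; then Tunis at route 1[13]=route 2[12]; then Accra at route 1[14]=route 2[13] — 10 stops in the same relative order in both. dp[14][14] = 10 confirms this is the maximum.

10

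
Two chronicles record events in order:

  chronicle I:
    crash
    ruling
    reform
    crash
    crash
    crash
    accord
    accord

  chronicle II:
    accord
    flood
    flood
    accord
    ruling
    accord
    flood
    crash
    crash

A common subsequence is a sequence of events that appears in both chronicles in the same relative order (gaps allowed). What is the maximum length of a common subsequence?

Pick ruling (chronicle I #2, chronicle II #5); then crash (chronicle I #5, chronicle II #8); then crash (chronicle I #6, chronicle II #9); all 3 events appear in both, in order. The LCS DP gives dp[8][9] = 3, so this is optimal.

3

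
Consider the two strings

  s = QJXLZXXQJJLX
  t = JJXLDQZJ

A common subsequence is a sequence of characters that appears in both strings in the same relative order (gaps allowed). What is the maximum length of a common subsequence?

Let dp[i][j] be the LCS length of the first i characters of s and the first j characters of t. dp[i][j] = dp[i-1][j-1]+1 when the i-th and j-th characters match, else max(dp[i-1][j], dp[i][j-1]).
    ·  J  J  X  L  D  Q  Z  J
 ·  0  0  0  0  0  0  0  0  0
 Q  0  0  0  0  0  0  1  1  1
 J  0  1  1  1  1  1  1  1  2
 X  0  1  1  2  2  2  2  2  2
 L  0  1  1  2  3  3  3  3  3
 Z  0  1  1  2  3  3  3  4  4
 X  0  1  1  2  3  3  3  4  4
 X  0  1  1  2  3  3  3  4  4
 Q  0  1  1  2  3  3  4  4  4
 J  0  1  2  2  3  3  4  4  5
 J  0  1  2  2  3  3  4  4  5
 L  0  1  2  2  3  3  4  4  5
 X  0  1  2  3  3  3  4  4  5
dp[12][8] = 5. One LCS (by backtracking along matches): JXLZJ.

5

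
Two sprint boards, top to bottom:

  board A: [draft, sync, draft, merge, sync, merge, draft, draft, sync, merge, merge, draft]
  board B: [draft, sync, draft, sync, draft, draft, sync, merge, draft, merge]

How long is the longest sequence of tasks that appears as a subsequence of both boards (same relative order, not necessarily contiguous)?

9

Taking draft at board A[1]=board B[1], then sync at board A[2]=board B[2], then draft at board A[3]=board B[3], then sync at board A[5]=board B[4], then draft at board A[7]=board B[5], then draft at board A[8]=board B[6], then sync at board A[9]=board B[7], then merge at board A[10]=board B[8], then merge at board A[11]=board B[10] gives a common subsequence of length 9. dp[12][10] = 9 confirms this is the maximum.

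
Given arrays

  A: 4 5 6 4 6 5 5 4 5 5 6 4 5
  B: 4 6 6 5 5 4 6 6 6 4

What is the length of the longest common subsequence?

8

Match 4 (A #1, B #1) → 6 (A #3, B #2) → 6 (A #5, B #3) → 5 (A #6, B #4) → 5 (A #7, B #5) → 4 (A #8, B #6) → 6 (A #11, B #9) → 4 (A #12, B #10) — 8 values in the same relative order in both. The LCS DP gives dp[13][10] = 8, so this is optimal.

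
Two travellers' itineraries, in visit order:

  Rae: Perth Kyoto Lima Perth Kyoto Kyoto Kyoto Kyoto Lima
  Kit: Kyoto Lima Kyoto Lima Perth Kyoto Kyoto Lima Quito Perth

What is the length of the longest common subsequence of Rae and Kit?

6

Match Kyoto [2,3] → Lima [3,4] → Perth [4,5] → Kyoto [7,6] → Kyoto [8,7] → Lima [9,8] — 6 stops in the same relative order in both, and the DP table's final entry dp[9][10] is also 6, so no common subsequence is longer.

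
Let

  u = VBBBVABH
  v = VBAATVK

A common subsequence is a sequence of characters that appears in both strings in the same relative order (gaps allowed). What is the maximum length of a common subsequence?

3

Taking V at u[1]=v[1], B at u[2]=v[2], V at u[5]=v[6] gives a common subsequence of length 3. The LCS DP gives dp[8][7] = 3, so this is optimal.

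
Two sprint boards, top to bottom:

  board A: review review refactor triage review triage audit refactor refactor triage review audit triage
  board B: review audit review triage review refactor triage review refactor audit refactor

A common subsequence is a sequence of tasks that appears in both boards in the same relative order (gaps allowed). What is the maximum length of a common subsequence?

8

Pick review at board A[1]=board B[1]; then review at board A[2]=board B[3]; then triage at board A[4]=board B[4]; then review at board A[5]=board B[5]; then refactor at board A[9]=board B[6]; then triage at board A[10]=board B[7]; then review at board A[11]=board B[8]; then audit at board A[12]=board B[10]; all 8 tasks appear in both, in order. The LCS DP gives dp[13][11] = 8, so this is optimal.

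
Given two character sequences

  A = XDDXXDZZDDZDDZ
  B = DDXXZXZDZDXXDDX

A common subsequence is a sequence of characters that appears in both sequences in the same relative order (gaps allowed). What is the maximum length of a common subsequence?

10

One common subsequence of length 10: D (A #2, B #1) → D (A #3, B #2) → X (A #4, B #3) → X (A #5, B #4) → Z (A #7, B #5) → Z (A #8, B #7) → D (A #9, B #8) → D (A #10, B #10) → D (A #12, B #13) → D (A #13, B #14). The LCS DP gives dp[14][15] = 10, so this is optimal.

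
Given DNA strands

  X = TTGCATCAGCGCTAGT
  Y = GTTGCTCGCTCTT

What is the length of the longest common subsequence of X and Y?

Pick T (X #1, Y #2); then T (X #2, Y #3); then G (X #3, Y #4); then C (X #4, Y #5); then T (X #6, Y #6); then C (X #7, Y #7); then G (X #9, Y #8); then C (X #10, Y #9); then C (X #12, Y #11); then T (X #13, Y #12); then T (X #16, Y #13); all 11 bases appear in both, in order, and the DP table's final entry dp[16][13] is also 11, so no common subsequence is longer.

11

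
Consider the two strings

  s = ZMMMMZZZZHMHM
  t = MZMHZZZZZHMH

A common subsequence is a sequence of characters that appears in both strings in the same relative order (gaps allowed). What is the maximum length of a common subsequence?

9

Pick Z (s #1, t #2) → M (s #2, t #3) → Z (s #6, t #6) → Z (s #7, t #7) → Z (s #8, t #8) → Z (s #9, t #9) → H (s #10, t #10) → M (s #11, t #11) → H (s #12, t #12); all 9 characters appear in both, in order. The LCS DP gives dp[13][12] = 9, so this is optimal.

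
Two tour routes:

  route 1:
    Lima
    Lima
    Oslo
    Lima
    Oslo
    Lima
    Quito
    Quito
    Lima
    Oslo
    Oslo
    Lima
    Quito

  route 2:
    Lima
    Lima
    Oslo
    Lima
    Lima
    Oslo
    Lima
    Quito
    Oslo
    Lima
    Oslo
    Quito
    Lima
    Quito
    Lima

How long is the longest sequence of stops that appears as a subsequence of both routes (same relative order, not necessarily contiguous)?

11

One common subsequence of length 11: Lima (route 1 #1, route 2 #1), Lima (route 1 #2, route 2 #2), Oslo (route 1 #3, route 2 #3), Lima (route 1 #4, route 2 #5), Oslo (route 1 #5, route 2 #6), Lima (route 1 #6, route 2 #7), Quito (route 1 #7, route 2 #8), Lima (route 1 #9, route 2 #10), Oslo (route 1 #10, route 2 #11), Lima (route 1 #12, route 2 #13), Quito (route 1 #13, route 2 #14), and the DP table's final entry dp[13][15] is also 11, so no common subsequence is longer.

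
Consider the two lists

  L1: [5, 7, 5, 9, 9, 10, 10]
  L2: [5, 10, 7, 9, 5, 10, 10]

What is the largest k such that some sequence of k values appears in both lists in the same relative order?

Let dp[i][j] be the LCS length of the first i values of L1 and the first j values of L2. dp[i][j] = dp[i-1][j-1]+1 when the i-th and j-th values match, else max(dp[i-1][j], dp[i][j-1]).
    ·  5 10  7  9  5 10 10
 ·  0  0  0  0  0  0  0  0
 5  0  1  1  1  1  1  1  1
 7  0  1  1  2  2  2  2  2
 5  0  1  1  2  2  3  3  3
 9  0  1  1  2  3  3  3  3
 9  0  1  1  2  3  3  3  3
10  0  1  2  2  3  3  4  4
10  0  1  2  2  3  3  4  5
dp[7][7] = 5. One LCS (by backtracking along matches): 5, 7, 5, 10, 10.

5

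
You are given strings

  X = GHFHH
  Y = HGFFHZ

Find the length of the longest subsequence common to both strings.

3

One common subsequence of length 3: G [1,2], then F [3,4], then H [4,5]. Since dp[5][6] = 3, nothing longer is possible.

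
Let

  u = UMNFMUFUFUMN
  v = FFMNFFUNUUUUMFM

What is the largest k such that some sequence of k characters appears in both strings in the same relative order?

Pick M at u[2]=v[3]; then N at u[3]=v[4]; then F at u[4]=v[6]; then U at u[6]=v[11]; then U at u[8]=v[12]; then F at u[9]=v[14]; then M at u[11]=v[15]; all 7 characters appear in both, in order. The LCS DP gives dp[12][15] = 7, so this is optimal.

7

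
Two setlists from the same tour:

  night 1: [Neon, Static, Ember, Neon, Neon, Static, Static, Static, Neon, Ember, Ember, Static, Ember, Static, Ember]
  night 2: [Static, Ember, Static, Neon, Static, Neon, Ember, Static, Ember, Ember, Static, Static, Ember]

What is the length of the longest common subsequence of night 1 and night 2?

10

One common subsequence of length 10: Static at night 1[2]=night 2[1], Ember at night 1[3]=night 2[2], Neon at night 1[4]=night 2[4], Neon at night 1[5]=night 2[6], Static at night 1[8]=night 2[8], Ember at night 1[10]=night 2[9], Ember at night 1[11]=night 2[10], Static at night 1[12]=night 2[11], Static at night 1[14]=night 2[12], Ember at night 1[15]=night 2[13]. dp[15][13] = 10 confirms this is the maximum.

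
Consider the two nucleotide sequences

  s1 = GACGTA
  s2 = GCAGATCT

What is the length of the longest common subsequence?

4

Let dp[i][j] be the LCS length of the first i bases of s1 and the first j bases of s2. dp[i][j] = dp[i-1][j-1]+1 when the i-th and j-th bases match, else max(dp[i-1][j], dp[i][j-1]).
    ·  G  C  A  G  A  T  C  T
 ·  0  0  0  0  0  0  0  0  0
 G  0  1  1  1  1  1  1  1  1
 A  0  1  1  2  2  2  2  2  2
 C  0  1  2  2  2  2  2  3  3
 G  0  1  2  2  3  3  3  3  3
 T  0  1  2  2  3  3  4  4  4
 A  0  1  2  3  3  4  4  4  4
dp[6][8] = 4. One LCS (by backtracking along matches): GACT.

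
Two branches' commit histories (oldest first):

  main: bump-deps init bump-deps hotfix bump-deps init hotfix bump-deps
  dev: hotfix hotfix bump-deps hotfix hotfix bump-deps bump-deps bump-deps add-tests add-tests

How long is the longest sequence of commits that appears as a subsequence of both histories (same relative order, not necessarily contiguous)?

4

One common subsequence of length 4: bump-deps [1,3], then bump-deps [3,6], then bump-deps [5,7], then bump-deps [8,8]. The LCS DP gives dp[8][10] = 4, so this is optimal.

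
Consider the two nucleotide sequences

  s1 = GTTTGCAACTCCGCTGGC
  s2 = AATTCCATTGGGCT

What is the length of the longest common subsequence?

Match T (s1 #2, s2 #3), T (s1 #3, s2 #4), C (s1 #6, s2 #6), A (s1 #7, s2 #7), T (s1 #10, s2 #9), G (s1 #13, s2 #10), G (s1 #16, s2 #11), G (s1 #17, s2 #12), C (s1 #18, s2 #13) — 9 bases in the same relative order in both. The LCS DP gives dp[18][14] = 9, so this is optimal.

9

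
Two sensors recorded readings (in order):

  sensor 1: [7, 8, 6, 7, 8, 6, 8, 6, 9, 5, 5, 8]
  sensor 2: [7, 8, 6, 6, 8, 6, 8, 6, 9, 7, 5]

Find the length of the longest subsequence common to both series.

Match 7 [1,1]; then 8 [2,2]; then 6 [3,4]; then 8 [5,5]; then 6 [6,6]; then 8 [7,7]; then 6 [8,8]; then 9 [9,9]; then 5 [11,11] — 9 values in the same relative order in both. dp[12][11] = 9 confirms this is the maximum.

9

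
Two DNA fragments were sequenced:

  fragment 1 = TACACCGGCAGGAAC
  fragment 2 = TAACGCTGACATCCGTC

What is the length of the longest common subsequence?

Pick T at fragment 1[1]=fragment 2[1], A at fragment 1[2]=fragment 2[2], A at fragment 1[4]=fragment 2[3], C at fragment 1[5]=fragment 2[4], C at fragment 1[6]=fragment 2[6], G at fragment 1[7]=fragment 2[8], C at fragment 1[9]=fragment 2[10], A at fragment 1[10]=fragment 2[11], G at fragment 1[11]=fragment 2[15], C at fragment 1[15]=fragment 2[17]; all 10 bases appear in both, in order. dp[15][17] = 10 confirms this is the maximum.

10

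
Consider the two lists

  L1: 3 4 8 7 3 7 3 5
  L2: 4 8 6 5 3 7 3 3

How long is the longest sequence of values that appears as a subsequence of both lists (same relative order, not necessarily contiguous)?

Let dp[i][j] be the LCS length of the first i values of L1 and the first j values of L2. dp[i][j] = dp[i-1][j-1]+1 when the i-th and j-th values match, else max(dp[i-1][j], dp[i][j-1]).
    ·  4  8  6  5  3  7  3  3
 ·  0  0  0  0  0  0  0  0  0
 3  0  0  0  0  0  1  1  1  1
 4  0  1  1  1  1  1  1  1  1
 8  0  1  2  2  2  2  2  2  2
 7  0  1  2  2  2  2  3  3  3
 3  0  1  2  2  2  3  3  4  4
 7  0  1  2  2  2  3  4  4  4
 3  0  1  2  2  2  3  4  5  5
 5  0  1  2  2  3  3  4  5  5
dp[8][8] = 5. One LCS (by backtracking along matches): 4, 8, 7, 3, 3.

5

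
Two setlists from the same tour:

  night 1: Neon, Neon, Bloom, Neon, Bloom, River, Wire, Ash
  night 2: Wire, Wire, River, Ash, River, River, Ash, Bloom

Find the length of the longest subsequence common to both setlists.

One common subsequence of length 2: River [6,6], then Ash [8,7]. The LCS DP gives dp[8][8] = 2, so this is optimal.

2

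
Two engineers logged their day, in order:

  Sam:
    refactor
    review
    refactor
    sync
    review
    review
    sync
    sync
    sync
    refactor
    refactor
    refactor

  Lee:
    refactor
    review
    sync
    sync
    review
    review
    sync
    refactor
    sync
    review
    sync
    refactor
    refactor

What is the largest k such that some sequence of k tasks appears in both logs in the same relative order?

Taking refactor at Sam[1]=Lee[1] → review at Sam[2]=Lee[2] → sync at Sam[4]=Lee[4] → review at Sam[5]=Lee[5] → review at Sam[6]=Lee[6] → sync at Sam[7]=Lee[7] → sync at Sam[8]=Lee[9] → sync at Sam[9]=Lee[11] → refactor at Sam[11]=Lee[12] → refactor at Sam[12]=Lee[13] gives a common subsequence of length 10. The LCS DP gives dp[12][13] = 10, so this is optimal.

10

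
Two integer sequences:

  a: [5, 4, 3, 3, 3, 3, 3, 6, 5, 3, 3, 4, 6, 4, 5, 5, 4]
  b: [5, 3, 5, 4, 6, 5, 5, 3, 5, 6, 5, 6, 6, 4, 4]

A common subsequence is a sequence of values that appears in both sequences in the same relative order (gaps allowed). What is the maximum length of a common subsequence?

8

Match 5 at a[1]=b[3] → 4 at a[2]=b[4] → 3 at a[3]=b[8] → 6 at a[8]=b[10] → 5 at a[9]=b[11] → 6 at a[13]=b[13] → 4 at a[14]=b[14] → 4 at a[17]=b[15] — 8 values in the same relative order in both, and the DP table's final entry dp[17][15] is also 8, so no common subsequence is longer.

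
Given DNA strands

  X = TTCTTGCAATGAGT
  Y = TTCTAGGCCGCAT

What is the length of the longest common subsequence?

9

One common subsequence of length 9: T at X[1]=Y[1], T at X[2]=Y[2], C at X[3]=Y[3], T at X[4]=Y[4], G at X[6]=Y[7], C at X[7]=Y[9], G at X[11]=Y[10], A at X[12]=Y[12], T at X[14]=Y[13]. The LCS DP gives dp[14][13] = 9, so this is optimal.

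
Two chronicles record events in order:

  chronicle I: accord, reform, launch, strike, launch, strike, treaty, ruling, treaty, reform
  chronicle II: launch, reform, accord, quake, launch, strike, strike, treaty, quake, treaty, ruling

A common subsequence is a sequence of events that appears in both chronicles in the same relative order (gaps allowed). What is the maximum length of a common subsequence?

Pick accord [1,3] → launch [3,5] → strike [4,6] → strike [6,7] → treaty [7,10] → ruling [8,11]; all 6 events appear in both, in order. The LCS DP gives dp[10][11] = 6, so this is optimal.

6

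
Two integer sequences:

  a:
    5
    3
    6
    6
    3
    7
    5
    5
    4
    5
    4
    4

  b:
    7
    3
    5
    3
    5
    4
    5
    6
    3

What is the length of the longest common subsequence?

5

Let dp[i][j] be the LCS length of the first i values of a and the first j values of b. dp[i][j] = dp[i-1][j-1]+1 when the i-th and j-th values match, else max(dp[i-1][j], dp[i][j-1]).
    ·  7  3  5  3  5  4  5  6  3
 ·  0  0  0  0  0  0  0  0  0  0
 5  0  0  0  1  1  1  1  1  1  1
 3  0  0  1  1  2  2  2  2  2  2
 6  0  0  1  1  2  2  2  2  3  3
 6  0  0  1  1  2  2  2  2  3  3
 3  0  0  1  1  2  2  2  2  3  4
 7  0  1  1  1  2  2  2  2  3  4
 5  0  1  1  2  2  3  3  3  3  4
 5  0  1  1  2  2  3  3  4  4  4
 4  0  1  1  2  2  3  4  4  4  4
 5  0  1  1  2  2  3  4  5  5  5
 4  0  1  1  2  2  3  4  5  5  5
 4  0  1  1  2  2  3  4  5  5  5
dp[12][9] = 5. One LCS (by backtracking along matches): 5, 3, 5, 4, 5.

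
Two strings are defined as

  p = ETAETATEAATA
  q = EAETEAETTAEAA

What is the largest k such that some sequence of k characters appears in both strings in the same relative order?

Pick E at p[1]=q[3], T at p[2]=q[4], A at p[3]=q[6], E at p[4]=q[7], T at p[5]=q[9], A at p[6]=q[10], E at p[8]=q[11], A at p[10]=q[12], A at p[12]=q[13]; all 9 characters appear in both, in order. Since dp[12][13] = 9, nothing longer is possible.

9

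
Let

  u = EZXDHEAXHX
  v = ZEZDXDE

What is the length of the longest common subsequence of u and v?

One common subsequence of length 5: E [1,2], Z [2,3], X [3,5], D [4,6], E [6,7]. Since dp[10][7] = 5, nothing longer is possible.

5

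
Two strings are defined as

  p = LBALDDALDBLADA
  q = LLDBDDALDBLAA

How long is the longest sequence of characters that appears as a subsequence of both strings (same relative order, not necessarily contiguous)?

Taking L (p #1, q #2); then B (p #2, q #4); then D (p #5, q #5); then D (p #6, q #6); then A (p #7, q #7); then L (p #8, q #8); then D (p #9, q #9); then B (p #10, q #10); then L (p #11, q #11); then A (p #12, q #12); then A (p #14, q #13) gives a common subsequence of length 11. The LCS DP gives dp[14][13] = 11, so this is optimal.

11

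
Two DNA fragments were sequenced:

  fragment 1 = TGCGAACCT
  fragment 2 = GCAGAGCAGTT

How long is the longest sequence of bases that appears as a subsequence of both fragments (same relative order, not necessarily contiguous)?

Pick G [2,1], C [3,2], G [4,4], A [5,5], A [6,8], T [9,11]; all 6 bases appear in both, in order. Since dp[9][11] = 6, nothing longer is possible.

6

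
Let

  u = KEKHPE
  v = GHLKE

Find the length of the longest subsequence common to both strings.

2

Match K (u #3, v #4) → E (u #6, v #5) — 2 characters in the same relative order in both. Since dp[6][5] = 2, nothing longer is possible.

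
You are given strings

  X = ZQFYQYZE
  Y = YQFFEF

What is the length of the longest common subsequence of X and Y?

Let dp[i][j] be the LCS length of the first i characters of X and the first j characters of Y. dp[i][j] = dp[i-1][j-1]+1 when the i-th and j-th characters match, else max(dp[i-1][j], dp[i][j-1]).
    ·  Y  Q  F  F  E  F
 ·  0  0  0  0  0  0  0
 Z  0  0  0  0  0  0  0
 Q  0  0  1  1  1  1  1
 F  0  0  1  2  2  2  2
 Y  0  1  1  2  2  2  2
 Q  0  1  2  2  2  2  2
 Y  0  1  2  2  2  2  2
 Z  0  1  2  2  2  2  2
 E  0  1  2  2  2  3  3
dp[8][6] = 3. One LCS (by backtracking along matches): QFE.

3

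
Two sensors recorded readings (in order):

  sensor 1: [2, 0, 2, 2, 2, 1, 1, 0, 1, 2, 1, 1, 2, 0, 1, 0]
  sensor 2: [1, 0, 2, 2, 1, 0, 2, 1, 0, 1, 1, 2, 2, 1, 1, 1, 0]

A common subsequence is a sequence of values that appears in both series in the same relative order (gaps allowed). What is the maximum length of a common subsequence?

12

Pick 0 (sensor 1 #2, sensor 2 #2) → 2 (sensor 1 #3, sensor 2 #3) → 2 (sensor 1 #4, sensor 2 #4) → 2 (sensor 1 #5, sensor 2 #7) → 1 (sensor 1 #6, sensor 2 #8) → 1 (sensor 1 #7, sensor 2 #10) → 1 (sensor 1 #9, sensor 2 #11) → 2 (sensor 1 #10, sensor 2 #13) → 1 (sensor 1 #11, sensor 2 #14) → 1 (sensor 1 #12, sensor 2 #15) → 1 (sensor 1 #15, sensor 2 #16) → 0 (sensor 1 #16, sensor 2 #17); all 12 values appear in both, in order. dp[16][17] = 12 confirms this is the maximum.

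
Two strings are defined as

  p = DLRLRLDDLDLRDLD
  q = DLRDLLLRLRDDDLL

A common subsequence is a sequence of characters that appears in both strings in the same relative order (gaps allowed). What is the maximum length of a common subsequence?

Match D (p #1, q #1), then L (p #2, q #2), then R (p #3, q #3), then L (p #4, q #7), then R (p #5, q #8), then L (p #6, q #9), then D (p #7, q #11), then D (p #8, q #12), then D (p #10, q #13), then L (p #11, q #14), then L (p #14, q #15) — 11 characters in the same relative order in both. Since dp[15][15] = 11, nothing longer is possible.

11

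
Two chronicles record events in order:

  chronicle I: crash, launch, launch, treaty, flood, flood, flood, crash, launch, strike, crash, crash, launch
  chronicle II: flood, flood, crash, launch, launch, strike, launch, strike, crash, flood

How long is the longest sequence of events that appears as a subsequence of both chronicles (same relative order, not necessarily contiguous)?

6

Match crash at chronicle I[1]=chronicle II[3], launch at chronicle I[2]=chronicle II[4], launch at chronicle I[3]=chronicle II[5], launch at chronicle I[9]=chronicle II[7], strike at chronicle I[10]=chronicle II[8], crash at chronicle I[11]=chronicle II[9] — 6 events in the same relative order in both. dp[13][10] = 6 confirms this is the maximum.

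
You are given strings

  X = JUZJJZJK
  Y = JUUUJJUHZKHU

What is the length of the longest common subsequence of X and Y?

6

Let dp[i][j] be the LCS length of the first i characters of X and the first j characters of Y. dp[i][j] = dp[i-1][j-1]+1 when the i-th and j-th characters match, else max(dp[i-1][j], dp[i][j-1]).
    ·  J  U  U  U  J  J  U  H  Z  K  H  U
 ·  0  0  0  0  0  0  0  0  0  0  0  0  0
 J  0  1  1  1  1  1  1  1  1  1  1  1  1
 U  0  1  2  2  2  2  2  2  2  2  2  2  2
 Z  0  1  2  2  2  2  2  2  2  3  3  3  3
 J  0  1  2  2  2  3  3  3  3  3  3  3  3
 J  0  1  2  2  2  3  4  4  4  4  4  4  4
 Z  0  1  2  2  2  3  4  4  4  5  5  5  5
 J  0  1  2  2  2  3  4  4  4  5  5  5  5
 K  0  1  2  2  2  3  4  4  4  5  6  6  6
dp[8][12] = 6. One LCS (by backtracking along matches): JUJJZK.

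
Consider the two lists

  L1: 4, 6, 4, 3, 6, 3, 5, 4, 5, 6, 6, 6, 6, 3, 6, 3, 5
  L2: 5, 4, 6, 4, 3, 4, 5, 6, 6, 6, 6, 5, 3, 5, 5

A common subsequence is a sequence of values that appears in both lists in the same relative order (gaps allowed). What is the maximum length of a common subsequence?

Taking 4 (L1 #1, L2 #2); then 6 (L1 #2, L2 #3); then 4 (L1 #3, L2 #4); then 3 (L1 #6, L2 #5); then 4 (L1 #8, L2 #6); then 5 (L1 #9, L2 #7); then 6 (L1 #10, L2 #8); then 6 (L1 #11, L2 #9); then 6 (L1 #12, L2 #10); then 6 (L1 #13, L2 #11); then 3 (L1 #14, L2 #13); then 5 (L1 #17, L2 #15) gives a common subsequence of length 12, and the DP table's final entry dp[17][15] is also 12, so no common subsequence is longer.

12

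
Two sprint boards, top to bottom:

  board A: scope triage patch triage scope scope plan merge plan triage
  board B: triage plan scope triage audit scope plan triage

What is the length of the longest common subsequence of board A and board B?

Pick scope at board A[1]=board B[3], then triage at board A[2]=board B[4], then scope at board A[6]=board B[6], then plan at board A[9]=board B[7], then triage at board A[10]=board B[8]; all 5 tasks appear in both, in order. The LCS DP gives dp[10][8] = 5, so this is optimal.

5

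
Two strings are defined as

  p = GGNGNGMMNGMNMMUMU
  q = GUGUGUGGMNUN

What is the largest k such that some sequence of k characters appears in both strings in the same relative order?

One common subsequence of length 8: G at p[1]=q[1] → G at p[2]=q[3] → G at p[4]=q[5] → G at p[6]=q[7] → G at p[10]=q[8] → M at p[11]=q[9] → N at p[12]=q[10] → U at p[15]=q[11]. The LCS DP gives dp[17][12] = 8, so this is optimal.

8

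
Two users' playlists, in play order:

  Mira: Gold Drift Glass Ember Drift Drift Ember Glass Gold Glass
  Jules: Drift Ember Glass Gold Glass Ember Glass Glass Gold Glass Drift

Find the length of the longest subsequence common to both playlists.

6

Pick Gold [1,4], Glass [3,5], Ember [4,6], Glass [8,8], Gold [9,9], Glass [10,10]; all 6 songs appear in both, in order. The LCS DP gives dp[10][11] = 6, so this is optimal.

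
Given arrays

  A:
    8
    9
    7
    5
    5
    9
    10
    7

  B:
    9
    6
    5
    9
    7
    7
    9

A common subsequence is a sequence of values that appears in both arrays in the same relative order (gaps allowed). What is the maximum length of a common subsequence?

4

Let dp[i][j] be the LCS length of the first i values of A and the first j values of B. dp[i][j] = dp[i-1][j-1]+1 when the i-th and j-th values match, else max(dp[i-1][j], dp[i][j-1]).
    ·  9  6  5  9  7  7  9
 ·  0  0  0  0  0  0  0  0
 8  0  0  0  0  0  0  0  0
 9  0  1  1  1  1  1  1  1
 7  0  1  1  1  1  2  2  2
 5  0  1  1  2  2  2  2  2
 5  0  1  1  2  2  2  2  2
 9  0  1  1  2  3  3  3  3
10  0  1  1  2  3  3  3  3
 7  0  1  1  2  3  4  4  4
dp[8][7] = 4. One LCS (by backtracking along matches): 9, 5, 9, 7.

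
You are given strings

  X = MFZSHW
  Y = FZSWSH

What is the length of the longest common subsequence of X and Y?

4

Let dp[i][j] be the LCS length of the first i characters of X and the first j characters of Y. dp[i][j] = dp[i-1][j-1]+1 when the i-th and j-th characters match, else max(dp[i-1][j], dp[i][j-1]).
    ·  F  Z  S  W  S  H
 ·  0  0  0  0  0  0  0
 M  0  0  0  0  0  0  0
 F  0  1  1  1  1  1  1
 Z  0  1  2  2  2  2  2
 S  0  1  2  3  3  3  3
 H  0  1  2  3  3  3  4
 W  0  1  2  3  4  4  4
dp[6][6] = 4. One LCS (by backtracking along matches): FZSH.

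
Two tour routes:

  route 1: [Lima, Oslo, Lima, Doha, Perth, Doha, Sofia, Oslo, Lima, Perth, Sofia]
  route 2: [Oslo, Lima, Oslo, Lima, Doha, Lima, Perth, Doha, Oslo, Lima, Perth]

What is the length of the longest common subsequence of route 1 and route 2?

Pick Lima [1,2], then Oslo [2,3], then Lima [3,4], then Doha [4,5], then Perth [5,7], then Doha [6,8], then Oslo [8,9], then Lima [9,10], then Perth [10,11]; all 9 stops appear in both, in order. Since dp[11][11] = 9, nothing longer is possible.

9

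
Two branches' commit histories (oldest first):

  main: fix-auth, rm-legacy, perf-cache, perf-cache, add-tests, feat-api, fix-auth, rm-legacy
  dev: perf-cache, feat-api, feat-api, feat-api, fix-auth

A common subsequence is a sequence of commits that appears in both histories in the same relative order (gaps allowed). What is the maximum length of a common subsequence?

3

Taking perf-cache [3,1] → feat-api [6,4] → fix-auth [7,5] gives a common subsequence of length 3. Since dp[8][5] = 3, nothing longer is possible.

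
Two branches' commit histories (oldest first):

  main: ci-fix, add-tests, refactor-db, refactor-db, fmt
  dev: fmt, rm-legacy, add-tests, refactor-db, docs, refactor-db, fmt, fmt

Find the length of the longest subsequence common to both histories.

4

Pick add-tests (main #2, dev #3), then refactor-db (main #3, dev #4), then refactor-db (main #4, dev #6), then fmt (main #5, dev #8); all 4 commits appear in both, in order. The LCS DP gives dp[5][8] = 4, so this is optimal.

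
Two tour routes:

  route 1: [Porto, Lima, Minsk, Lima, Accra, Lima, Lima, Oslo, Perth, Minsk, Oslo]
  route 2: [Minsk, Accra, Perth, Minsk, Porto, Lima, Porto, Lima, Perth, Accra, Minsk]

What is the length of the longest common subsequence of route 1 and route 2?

One common subsequence of length 6: Minsk (route 1 #3, route 2 #1); then Accra (route 1 #5, route 2 #2); then Lima (route 1 #6, route 2 #6); then Lima (route 1 #7, route 2 #8); then Perth (route 1 #9, route 2 #9); then Minsk (route 1 #10, route 2 #11). The LCS DP gives dp[11][11] = 6, so this is optimal.

6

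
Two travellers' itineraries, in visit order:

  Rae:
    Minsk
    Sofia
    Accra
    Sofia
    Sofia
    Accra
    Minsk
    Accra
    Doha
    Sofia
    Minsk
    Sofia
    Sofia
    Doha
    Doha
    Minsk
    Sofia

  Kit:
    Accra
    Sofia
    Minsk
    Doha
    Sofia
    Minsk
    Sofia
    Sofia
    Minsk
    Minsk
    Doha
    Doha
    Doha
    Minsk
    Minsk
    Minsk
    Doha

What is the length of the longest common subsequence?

Pick Accra at Rae[3]=Kit[1] → Sofia at Rae[5]=Kit[2] → Minsk at Rae[7]=Kit[3] → Doha at Rae[9]=Kit[4] → Sofia at Rae[10]=Kit[5] → Minsk at Rae[11]=Kit[6] → Sofia at Rae[12]=Kit[7] → Sofia at Rae[13]=Kit[8] → Doha at Rae[14]=Kit[12] → Doha at Rae[15]=Kit[13] → Minsk at Rae[16]=Kit[16]; all 11 stops appear in both, in order. dp[17][17] = 11 confirms this is the maximum.

11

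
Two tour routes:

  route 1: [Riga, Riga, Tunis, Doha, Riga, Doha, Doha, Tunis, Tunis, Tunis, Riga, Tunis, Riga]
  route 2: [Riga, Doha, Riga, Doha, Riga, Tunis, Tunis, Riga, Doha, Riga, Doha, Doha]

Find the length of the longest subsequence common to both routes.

8

One common subsequence of length 8: Riga (route 1 #1, route 2 #1), Riga (route 1 #2, route 2 #3), Doha (route 1 #4, route 2 #4), Riga (route 1 #5, route 2 #5), Tunis (route 1 #9, route 2 #6), Tunis (route 1 #10, route 2 #7), Riga (route 1 #11, route 2 #8), Riga (route 1 #13, route 2 #10). dp[13][12] = 8 confirms this is the maximum.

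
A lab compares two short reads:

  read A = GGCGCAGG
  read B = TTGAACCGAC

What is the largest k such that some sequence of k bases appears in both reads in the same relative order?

One common subsequence of length 4: G at read A[1]=read B[3], then C at read A[3]=read B[7], then G at read A[4]=read B[8], then C at read A[5]=read B[10]. Since dp[8][10] = 4, nothing longer is possible.

4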